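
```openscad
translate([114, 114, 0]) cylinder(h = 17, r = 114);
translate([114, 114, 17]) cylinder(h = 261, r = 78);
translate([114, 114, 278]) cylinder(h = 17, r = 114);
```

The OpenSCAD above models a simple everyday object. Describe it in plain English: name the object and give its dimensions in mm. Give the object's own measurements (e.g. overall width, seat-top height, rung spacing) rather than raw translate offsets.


A spool: two coaxial disc flanges of radius 114 mm and thickness 17 mm, joined by a core cylinder of radius 78 mm and height 261 mm. The lower flange rests on z = 0 and the three cylinders share a vertical axis.


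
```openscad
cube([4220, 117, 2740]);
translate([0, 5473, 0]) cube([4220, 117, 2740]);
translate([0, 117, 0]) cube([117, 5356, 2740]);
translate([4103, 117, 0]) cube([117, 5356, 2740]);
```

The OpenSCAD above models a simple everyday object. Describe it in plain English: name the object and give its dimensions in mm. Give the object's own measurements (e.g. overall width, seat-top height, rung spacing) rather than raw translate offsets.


The wall frame of a small rectangular building: four walls, each 2740 mm tall and 117 mm thick, enclosing a footprint 4220 mm (x) by 5590 mm (y) outside-to-outside, with no floor or roof. The front and back walls (the −y and +y sides) span the full width; the two side walls fit between them.


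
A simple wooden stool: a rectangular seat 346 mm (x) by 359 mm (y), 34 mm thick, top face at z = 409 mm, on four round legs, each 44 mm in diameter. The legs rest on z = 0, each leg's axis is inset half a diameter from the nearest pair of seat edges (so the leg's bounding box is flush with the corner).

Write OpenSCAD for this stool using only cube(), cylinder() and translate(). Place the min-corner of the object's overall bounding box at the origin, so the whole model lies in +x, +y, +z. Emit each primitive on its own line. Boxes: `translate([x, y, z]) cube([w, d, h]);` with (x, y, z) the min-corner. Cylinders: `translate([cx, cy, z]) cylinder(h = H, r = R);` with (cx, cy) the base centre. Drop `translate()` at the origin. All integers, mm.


translate([0, 0, 375]) cube([346, 359, 34]);
translate([22, 22, 0]) cylinder(h = 375, r = 22);
translate([324, 22, 0]) cylinder(h = 375, r = 22);
translate([22, 337, 0]) cylinder(h = 375, r = 22);
translate([324, 337, 0]) cylinder(h = 375, r = 22);


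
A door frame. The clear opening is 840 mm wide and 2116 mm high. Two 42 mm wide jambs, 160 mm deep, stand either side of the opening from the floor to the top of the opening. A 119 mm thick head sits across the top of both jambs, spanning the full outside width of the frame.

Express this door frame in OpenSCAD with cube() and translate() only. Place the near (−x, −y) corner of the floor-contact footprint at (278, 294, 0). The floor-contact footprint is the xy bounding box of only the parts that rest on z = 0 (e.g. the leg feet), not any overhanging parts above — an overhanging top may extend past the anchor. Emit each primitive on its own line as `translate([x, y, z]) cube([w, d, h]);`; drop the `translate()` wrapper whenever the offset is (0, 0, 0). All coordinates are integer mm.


translate([278, 294, 0]) cube([42, 160, 2116]);
translate([1160, 294, 0]) cube([42, 160, 2116]);
translate([278, 294, 2116]) cube([924, 160, 119]);


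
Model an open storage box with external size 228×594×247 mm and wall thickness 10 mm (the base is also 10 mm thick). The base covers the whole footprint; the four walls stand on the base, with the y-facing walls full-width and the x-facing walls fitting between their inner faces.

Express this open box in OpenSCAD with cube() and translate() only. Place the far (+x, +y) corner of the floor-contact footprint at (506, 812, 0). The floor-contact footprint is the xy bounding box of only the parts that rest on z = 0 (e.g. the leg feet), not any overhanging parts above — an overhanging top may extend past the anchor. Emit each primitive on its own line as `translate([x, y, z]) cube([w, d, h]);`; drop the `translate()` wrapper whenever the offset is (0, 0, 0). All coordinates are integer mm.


translate([278, 218, 0]) cube([228, 594, 10]);
translate([278, 218, 10]) cube([228, 10, 237]);
translate([278, 802, 10]) cube([228, 10, 237]);
translate([278, 228, 10]) cube([10, 574, 237]);
translate([496, 228, 10]) cube([10, 574, 237]);


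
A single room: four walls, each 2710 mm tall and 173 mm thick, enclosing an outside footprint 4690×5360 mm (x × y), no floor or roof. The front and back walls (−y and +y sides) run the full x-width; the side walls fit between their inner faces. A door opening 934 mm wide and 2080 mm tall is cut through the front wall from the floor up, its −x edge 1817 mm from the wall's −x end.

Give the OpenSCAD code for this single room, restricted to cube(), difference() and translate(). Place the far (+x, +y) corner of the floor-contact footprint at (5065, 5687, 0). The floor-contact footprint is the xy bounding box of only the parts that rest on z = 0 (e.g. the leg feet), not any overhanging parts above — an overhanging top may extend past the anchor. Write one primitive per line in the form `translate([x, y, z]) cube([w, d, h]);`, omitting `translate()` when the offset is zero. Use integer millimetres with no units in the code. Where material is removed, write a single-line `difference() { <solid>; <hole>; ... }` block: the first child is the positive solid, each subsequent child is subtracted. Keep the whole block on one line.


difference() { translate([375, 327, 0]) cube([4690, 173, 2710]); translate([2192, 327, 0]) cube([934, 173, 2080]); }
translate([375, 5514, 0]) cube([4690, 173, 2710]);
translate([375, 500, 0]) cube([173, 5014, 2710]);
translate([4892, 500, 0]) cube([173, 5014, 2710]);


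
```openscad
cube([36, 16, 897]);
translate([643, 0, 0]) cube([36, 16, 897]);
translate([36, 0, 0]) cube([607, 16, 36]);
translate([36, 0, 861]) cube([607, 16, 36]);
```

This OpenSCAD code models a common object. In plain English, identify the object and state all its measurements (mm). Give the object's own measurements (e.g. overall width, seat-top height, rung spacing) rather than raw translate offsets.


A rectangular picture frame lying in the x–z plane (depth along y). The opening is 607 mm wide (x) by 825 mm tall (z), surrounded by a border 36 mm wide on all four sides. The frame is 16 mm deep and is made of two full-height vertical stiles with two horizontal rails fitted between them.


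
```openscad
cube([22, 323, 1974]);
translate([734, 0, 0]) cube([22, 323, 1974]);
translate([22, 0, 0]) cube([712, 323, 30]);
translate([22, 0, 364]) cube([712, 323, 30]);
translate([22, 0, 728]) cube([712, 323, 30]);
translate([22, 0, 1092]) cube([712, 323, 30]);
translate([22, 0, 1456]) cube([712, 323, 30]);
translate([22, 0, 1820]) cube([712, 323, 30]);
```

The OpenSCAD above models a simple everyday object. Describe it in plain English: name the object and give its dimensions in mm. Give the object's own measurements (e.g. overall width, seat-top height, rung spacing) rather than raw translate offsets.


An open bookshelf. Two side panels, each 22 mm thick, 323 mm deep and 1974 mm tall, stand 756 mm apart (outside-to-outside). Between them sit 6 shelves, each 30 mm thick and 323 mm deep, spanning the full gap between the sides. The bottom shelf rests on the floor (its underside at z = 0) and the clear gap between one shelf's top and the next shelf's underside is 334 mm.


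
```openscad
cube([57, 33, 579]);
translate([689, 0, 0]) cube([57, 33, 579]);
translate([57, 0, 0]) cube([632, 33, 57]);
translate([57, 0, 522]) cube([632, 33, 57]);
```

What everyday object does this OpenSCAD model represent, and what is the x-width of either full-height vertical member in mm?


A picture frame. The border width is 57 mm.

Four thin pieces enclosing a rectangular opening — a picture frame. The two full-height stiles are 579 mm tall; the top rail sits at z = 522 and is 57 mm tall, so the border above the opening is 579 − 522 = 57 mm, matching the stile x-width.


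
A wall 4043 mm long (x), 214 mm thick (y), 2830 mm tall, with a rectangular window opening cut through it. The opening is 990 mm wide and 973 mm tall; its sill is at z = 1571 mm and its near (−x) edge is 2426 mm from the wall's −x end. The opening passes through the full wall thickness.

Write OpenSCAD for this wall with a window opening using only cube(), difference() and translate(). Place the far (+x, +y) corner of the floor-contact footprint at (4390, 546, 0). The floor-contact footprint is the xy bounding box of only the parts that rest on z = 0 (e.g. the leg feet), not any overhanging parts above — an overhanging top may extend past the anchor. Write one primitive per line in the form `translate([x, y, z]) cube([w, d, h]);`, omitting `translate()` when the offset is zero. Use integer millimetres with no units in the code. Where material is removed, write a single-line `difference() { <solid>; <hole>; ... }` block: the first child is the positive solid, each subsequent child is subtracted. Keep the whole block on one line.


difference() { translate([347, 332, 0]) cube([4043, 214, 2830]); translate([2773, 332, 1571]) cube([990, 214, 973]); }


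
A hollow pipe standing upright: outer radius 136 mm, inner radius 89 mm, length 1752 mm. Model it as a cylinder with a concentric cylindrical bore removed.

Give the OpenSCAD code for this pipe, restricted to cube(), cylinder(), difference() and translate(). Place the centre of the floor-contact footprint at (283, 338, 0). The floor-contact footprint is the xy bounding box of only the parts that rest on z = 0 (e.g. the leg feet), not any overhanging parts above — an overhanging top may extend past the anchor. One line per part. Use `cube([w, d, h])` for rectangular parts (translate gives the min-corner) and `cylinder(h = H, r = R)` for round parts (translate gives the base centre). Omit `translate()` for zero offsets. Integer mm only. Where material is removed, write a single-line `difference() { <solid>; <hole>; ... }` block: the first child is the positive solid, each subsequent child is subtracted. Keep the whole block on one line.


difference() { translate([283, 338, 0]) cylinder(h = 1752, r = 136); translate([283, 338, 0]) cylinder(h = 1752, r = 89); }


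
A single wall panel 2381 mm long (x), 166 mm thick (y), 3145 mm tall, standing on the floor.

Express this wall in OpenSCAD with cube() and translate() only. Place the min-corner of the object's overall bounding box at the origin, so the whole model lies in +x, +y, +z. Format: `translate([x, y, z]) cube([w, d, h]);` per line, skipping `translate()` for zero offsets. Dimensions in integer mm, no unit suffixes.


cube([2381, 166, 3145]);


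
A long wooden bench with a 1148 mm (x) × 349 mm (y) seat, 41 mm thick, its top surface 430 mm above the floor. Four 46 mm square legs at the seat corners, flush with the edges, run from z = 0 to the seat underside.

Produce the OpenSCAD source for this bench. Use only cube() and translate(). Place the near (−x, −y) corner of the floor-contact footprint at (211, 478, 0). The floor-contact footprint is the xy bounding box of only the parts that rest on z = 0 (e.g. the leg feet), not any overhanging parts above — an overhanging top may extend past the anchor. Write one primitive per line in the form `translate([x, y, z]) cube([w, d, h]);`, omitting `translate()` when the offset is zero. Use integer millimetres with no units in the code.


translate([211, 478, 389]) cube([1148, 349, 41]);
translate([211, 478, 0]) cube([46, 46, 389]);
translate([211, 781, 0]) cube([46, 46, 389]);
translate([1313, 478, 0]) cube([46, 46, 389]);
translate([1313, 781, 0]) cube([46, 46, 389]);


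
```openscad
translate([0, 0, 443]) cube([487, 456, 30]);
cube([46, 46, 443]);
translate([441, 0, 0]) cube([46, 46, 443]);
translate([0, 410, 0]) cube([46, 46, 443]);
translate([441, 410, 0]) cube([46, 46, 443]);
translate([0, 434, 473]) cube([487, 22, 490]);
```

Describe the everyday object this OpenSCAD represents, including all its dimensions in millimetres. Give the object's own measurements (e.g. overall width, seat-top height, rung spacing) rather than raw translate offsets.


A chair. The seat is a 487×456×30 mm slab with its top at z = 473 mm, on four 46×46 mm corner legs (flush with the seat edges, standing on z = 0). A flat backrest 22 mm thick, 490 mm tall, spans the full seat width and rises from the seat top along its +y edge, rear face flush with the rear of the seat.


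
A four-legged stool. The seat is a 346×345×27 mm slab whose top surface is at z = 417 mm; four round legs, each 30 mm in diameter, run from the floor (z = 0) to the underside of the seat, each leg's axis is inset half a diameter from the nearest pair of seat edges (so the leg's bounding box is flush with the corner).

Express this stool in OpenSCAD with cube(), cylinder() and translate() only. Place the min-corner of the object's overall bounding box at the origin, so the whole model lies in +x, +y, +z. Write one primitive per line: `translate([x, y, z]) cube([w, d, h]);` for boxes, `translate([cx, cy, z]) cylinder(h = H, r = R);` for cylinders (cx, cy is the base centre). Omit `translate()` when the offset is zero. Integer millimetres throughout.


translate([0, 0, 390]) cube([346, 345, 27]);
translate([15, 15, 0]) cylinder(h = 390, r = 15);
translate([331, 15, 0]) cylinder(h = 390, r = 15);
translate([15, 330, 0]) cylinder(h = 390, r = 15);
translate([331, 330, 0]) cylinder(h = 390, r = 15);


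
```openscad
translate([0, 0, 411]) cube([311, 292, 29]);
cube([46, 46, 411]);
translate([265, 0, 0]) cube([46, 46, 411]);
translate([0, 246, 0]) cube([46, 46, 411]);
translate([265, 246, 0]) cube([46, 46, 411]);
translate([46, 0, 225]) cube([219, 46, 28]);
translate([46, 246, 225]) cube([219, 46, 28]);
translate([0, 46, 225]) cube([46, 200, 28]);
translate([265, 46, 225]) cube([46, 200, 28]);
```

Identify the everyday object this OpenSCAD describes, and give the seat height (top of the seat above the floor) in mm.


A stool. The seat height is 440 mm.

A 311×292×29 slab at z = 411 on four corner posts — a stool. The seat top is 411 + 29 = 440 mm.


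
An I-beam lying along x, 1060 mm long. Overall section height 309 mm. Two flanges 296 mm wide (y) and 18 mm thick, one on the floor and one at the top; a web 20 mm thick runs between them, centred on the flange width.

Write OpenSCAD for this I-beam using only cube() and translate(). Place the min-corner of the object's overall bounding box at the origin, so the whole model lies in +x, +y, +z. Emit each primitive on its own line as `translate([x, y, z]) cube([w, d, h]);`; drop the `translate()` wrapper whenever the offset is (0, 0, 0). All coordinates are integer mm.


cube([1060, 296, 18]);
translate([0, 138, 18]) cube([1060, 20, 273]);
translate([0, 0, 291]) cube([1060, 296, 18]);


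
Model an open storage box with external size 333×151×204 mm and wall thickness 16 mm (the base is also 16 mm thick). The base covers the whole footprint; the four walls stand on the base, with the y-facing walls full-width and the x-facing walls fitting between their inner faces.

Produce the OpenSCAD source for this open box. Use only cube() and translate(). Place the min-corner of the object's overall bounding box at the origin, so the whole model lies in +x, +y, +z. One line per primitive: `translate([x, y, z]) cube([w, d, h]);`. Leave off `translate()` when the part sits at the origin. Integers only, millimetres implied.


cube([333, 151, 16]);
translate([0, 0, 16]) cube([333, 16, 188]);
translate([0, 135, 16]) cube([333, 16, 188]);
translate([0, 16, 16]) cube([16, 119, 188]);
translate([317, 16, 16]) cube([16, 119, 188]);


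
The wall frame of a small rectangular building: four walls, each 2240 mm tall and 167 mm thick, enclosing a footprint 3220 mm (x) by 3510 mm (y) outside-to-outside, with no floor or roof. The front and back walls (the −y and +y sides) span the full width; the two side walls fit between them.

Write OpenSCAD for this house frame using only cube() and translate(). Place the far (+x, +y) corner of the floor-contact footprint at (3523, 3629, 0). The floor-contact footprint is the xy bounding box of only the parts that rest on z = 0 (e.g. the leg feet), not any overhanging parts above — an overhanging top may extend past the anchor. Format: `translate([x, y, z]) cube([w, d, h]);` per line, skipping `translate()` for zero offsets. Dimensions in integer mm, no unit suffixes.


translate([303, 119, 0]) cube([3220, 167, 2240]);
translate([303, 3462, 0]) cube([3220, 167, 2240]);
translate([303, 286, 0]) cube([167, 3176, 2240]);
translate([3356, 286, 0]) cube([167, 3176, 2240]);


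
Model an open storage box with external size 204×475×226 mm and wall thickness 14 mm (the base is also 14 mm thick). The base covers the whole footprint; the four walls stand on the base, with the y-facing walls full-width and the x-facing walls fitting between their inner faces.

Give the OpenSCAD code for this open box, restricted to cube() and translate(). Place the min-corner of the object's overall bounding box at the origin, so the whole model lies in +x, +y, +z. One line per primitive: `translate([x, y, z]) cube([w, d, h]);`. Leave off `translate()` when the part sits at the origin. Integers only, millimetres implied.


cube([204, 475, 14]);
translate([0, 0, 14]) cube([204, 14, 212]);
translate([0, 461, 14]) cube([204, 14, 212]);
translate([0, 14, 14]) cube([14, 447, 212]);
translate([190, 14, 14]) cube([14, 447, 212]);


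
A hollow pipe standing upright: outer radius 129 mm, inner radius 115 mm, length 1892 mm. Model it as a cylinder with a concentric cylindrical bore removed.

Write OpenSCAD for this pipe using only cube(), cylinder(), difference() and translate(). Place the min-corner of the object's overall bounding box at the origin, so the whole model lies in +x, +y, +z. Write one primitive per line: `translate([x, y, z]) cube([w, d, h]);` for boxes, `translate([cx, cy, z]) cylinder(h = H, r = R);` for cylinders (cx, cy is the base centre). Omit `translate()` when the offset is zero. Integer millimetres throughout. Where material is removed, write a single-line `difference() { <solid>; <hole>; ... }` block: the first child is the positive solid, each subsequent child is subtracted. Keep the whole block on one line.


difference() { translate([129, 129, 0]) cylinder(h = 1892, r = 129); translate([129, 129, 0]) cylinder(h = 1892, r = 115); }


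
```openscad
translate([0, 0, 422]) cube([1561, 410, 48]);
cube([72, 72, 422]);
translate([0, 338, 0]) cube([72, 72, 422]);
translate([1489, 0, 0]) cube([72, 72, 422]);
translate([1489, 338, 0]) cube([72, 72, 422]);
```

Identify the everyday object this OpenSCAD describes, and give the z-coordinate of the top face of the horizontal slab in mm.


A bench. The seat-top height is 470 mm.

A long slab on four corner posts — a bench. The slab sits at z = 422 with thickness 48, so the top is 422 + 48 = 470 mm.


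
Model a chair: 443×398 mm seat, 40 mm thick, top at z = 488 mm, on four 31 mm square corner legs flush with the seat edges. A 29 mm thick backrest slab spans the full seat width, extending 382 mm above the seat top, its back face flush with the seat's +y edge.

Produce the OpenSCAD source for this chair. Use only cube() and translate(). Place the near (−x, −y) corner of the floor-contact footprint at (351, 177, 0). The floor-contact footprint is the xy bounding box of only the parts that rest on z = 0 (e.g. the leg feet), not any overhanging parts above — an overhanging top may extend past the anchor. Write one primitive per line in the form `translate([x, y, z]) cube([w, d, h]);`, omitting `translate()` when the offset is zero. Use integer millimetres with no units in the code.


translate([351, 177, 448]) cube([443, 398, 40]);
translate([351, 177, 0]) cube([31, 31, 448]);
translate([763, 177, 0]) cube([31, 31, 448]);
translate([351, 544, 0]) cube([31, 31, 448]);
translate([763, 544, 0]) cube([31, 31, 448]);
translate([351, 546, 488]) cube([443, 29, 382]);


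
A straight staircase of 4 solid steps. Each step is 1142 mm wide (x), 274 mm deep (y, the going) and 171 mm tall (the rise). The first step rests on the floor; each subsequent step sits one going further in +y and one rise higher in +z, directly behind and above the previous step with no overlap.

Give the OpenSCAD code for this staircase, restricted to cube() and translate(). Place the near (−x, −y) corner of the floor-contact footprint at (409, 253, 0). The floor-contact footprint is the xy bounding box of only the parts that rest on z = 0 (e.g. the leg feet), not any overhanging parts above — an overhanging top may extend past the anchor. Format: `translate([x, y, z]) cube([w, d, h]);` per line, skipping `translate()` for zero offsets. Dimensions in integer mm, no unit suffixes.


translate([409, 253, 0]) cube([1142, 274, 171]);
translate([409, 527, 171]) cube([1142, 274, 171]);
translate([409, 801, 342]) cube([1142, 274, 171]);
translate([409, 1075, 513]) cube([1142, 274, 171]);


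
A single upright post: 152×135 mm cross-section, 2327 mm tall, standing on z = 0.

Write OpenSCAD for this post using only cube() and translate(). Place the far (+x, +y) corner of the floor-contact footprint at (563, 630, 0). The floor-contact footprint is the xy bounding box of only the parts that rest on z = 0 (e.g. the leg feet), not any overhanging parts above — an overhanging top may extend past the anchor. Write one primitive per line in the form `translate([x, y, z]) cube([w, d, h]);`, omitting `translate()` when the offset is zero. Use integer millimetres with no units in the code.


translate([411, 495, 0]) cube([152, 135, 2327]);


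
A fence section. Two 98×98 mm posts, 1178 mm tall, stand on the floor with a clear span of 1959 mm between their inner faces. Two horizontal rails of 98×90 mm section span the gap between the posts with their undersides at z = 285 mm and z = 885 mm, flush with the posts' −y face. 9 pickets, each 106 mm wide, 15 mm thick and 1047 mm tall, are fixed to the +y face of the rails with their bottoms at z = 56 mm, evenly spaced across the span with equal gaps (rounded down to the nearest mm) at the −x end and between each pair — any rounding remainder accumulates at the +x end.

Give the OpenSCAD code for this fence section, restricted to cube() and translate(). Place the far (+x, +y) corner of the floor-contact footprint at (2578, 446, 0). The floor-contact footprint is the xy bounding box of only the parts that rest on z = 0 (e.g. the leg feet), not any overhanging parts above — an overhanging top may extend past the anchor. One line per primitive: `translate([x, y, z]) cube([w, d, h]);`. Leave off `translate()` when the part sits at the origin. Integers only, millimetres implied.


translate([423, 348, 0]) cube([98, 98, 1178]);
translate([2480, 348, 0]) cube([98, 98, 1178]);
translate([521, 348, 285]) cube([1959, 98, 90]);
translate([521, 348, 885]) cube([1959, 98, 90]);
translate([621, 446, 56]) cube([106, 15, 1047]);
translate([827, 446, 56]) cube([106, 15, 1047]);
translate([1033, 446, 56]) cube([106, 15, 1047]);
translate([1239, 446, 56]) cube([106, 15, 1047]);
translate([1445, 446, 56]) cube([106, 15, 1047]);
translate([1651, 446, 56]) cube([106, 15, 1047]);
translate([1857, 446, 56]) cube([106, 15, 1047]);
translate([2063, 446, 56]) cube([106, 15, 1047]);
translate([2269, 446, 56]) cube([106, 15, 1047]);


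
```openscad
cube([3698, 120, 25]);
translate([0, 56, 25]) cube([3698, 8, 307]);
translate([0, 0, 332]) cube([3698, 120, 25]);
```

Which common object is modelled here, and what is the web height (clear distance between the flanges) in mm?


An I-beam. The web height is 307 mm.

Two wide flanges with a thin centred web — an I-beam. Overall 357 mm minus two 25 mm flanges gives a web of 357 − 2·25 = 307 mm.


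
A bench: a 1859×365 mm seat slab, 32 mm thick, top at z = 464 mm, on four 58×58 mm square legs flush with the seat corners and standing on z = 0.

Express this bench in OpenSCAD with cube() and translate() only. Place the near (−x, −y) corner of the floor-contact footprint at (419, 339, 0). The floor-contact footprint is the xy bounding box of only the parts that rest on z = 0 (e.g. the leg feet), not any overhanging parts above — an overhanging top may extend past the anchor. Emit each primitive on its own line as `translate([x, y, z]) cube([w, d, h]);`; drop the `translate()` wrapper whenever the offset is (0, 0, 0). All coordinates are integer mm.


translate([419, 339, 432]) cube([1859, 365, 32]);
translate([419, 339, 0]) cube([58, 58, 432]);
translate([419, 646, 0]) cube([58, 58, 432]);
translate([2220, 339, 0]) cube([58, 58, 432]);
translate([2220, 646, 0]) cube([58, 58, 432]);


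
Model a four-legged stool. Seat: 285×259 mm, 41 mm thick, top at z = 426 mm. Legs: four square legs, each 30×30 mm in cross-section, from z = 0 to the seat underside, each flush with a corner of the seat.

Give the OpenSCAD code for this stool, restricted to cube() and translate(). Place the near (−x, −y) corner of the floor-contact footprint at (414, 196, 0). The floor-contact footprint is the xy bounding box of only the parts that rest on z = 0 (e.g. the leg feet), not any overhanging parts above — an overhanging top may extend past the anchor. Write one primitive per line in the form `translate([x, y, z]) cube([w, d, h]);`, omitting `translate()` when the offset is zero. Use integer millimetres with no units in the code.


translate([414, 196, 385]) cube([285, 259, 41]);
translate([414, 196, 0]) cube([30, 30, 385]);
translate([669, 196, 0]) cube([30, 30, 385]);
translate([414, 425, 0]) cube([30, 30, 385]);
translate([669, 425, 0]) cube([30, 30, 385]);


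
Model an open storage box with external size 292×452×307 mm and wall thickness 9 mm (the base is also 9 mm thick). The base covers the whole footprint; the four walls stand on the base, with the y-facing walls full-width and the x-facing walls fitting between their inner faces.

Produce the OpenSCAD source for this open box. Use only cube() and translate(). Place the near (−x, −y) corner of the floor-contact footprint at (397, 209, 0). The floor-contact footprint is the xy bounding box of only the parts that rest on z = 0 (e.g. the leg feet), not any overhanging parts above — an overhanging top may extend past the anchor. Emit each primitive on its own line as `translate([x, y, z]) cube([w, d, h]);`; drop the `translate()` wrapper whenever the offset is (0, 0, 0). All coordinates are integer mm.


translate([397, 209, 0]) cube([292, 452, 9]);
translate([397, 209, 9]) cube([292, 9, 298]);
translate([397, 652, 9]) cube([292, 9, 298]);
translate([397, 218, 9]) cube([9, 434, 298]);
translate([680, 218, 9]) cube([9, 434, 298]);


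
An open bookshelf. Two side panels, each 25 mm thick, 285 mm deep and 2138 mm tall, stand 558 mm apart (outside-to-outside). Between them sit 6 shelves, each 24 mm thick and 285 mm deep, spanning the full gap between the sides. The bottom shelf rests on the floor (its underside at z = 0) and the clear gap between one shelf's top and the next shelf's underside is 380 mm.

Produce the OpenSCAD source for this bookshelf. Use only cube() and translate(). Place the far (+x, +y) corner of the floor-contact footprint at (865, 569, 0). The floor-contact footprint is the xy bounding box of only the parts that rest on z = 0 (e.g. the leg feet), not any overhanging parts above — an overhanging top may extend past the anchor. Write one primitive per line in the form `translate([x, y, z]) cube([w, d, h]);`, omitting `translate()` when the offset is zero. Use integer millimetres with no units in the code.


translate([307, 284, 0]) cube([25, 285, 2138]);
translate([840, 284, 0]) cube([25, 285, 2138]);
translate([332, 284, 0]) cube([508, 285, 24]);
translate([332, 284, 404]) cube([508, 285, 24]);
translate([332, 284, 808]) cube([508, 285, 24]);
translate([332, 284, 1212]) cube([508, 285, 24]);
translate([332, 284, 1616]) cube([508, 285, 24]);
translate([332, 284, 2020]) cube([508, 285, 24]);


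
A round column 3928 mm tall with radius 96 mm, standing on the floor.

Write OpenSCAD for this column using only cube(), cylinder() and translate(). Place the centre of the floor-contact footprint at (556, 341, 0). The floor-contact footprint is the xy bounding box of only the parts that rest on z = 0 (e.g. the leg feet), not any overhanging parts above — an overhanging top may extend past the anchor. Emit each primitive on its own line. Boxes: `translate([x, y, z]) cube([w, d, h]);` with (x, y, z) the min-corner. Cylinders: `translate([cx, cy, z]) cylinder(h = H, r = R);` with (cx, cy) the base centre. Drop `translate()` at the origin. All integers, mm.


translate([556, 341, 0]) cylinder(h = 3928, r = 96);


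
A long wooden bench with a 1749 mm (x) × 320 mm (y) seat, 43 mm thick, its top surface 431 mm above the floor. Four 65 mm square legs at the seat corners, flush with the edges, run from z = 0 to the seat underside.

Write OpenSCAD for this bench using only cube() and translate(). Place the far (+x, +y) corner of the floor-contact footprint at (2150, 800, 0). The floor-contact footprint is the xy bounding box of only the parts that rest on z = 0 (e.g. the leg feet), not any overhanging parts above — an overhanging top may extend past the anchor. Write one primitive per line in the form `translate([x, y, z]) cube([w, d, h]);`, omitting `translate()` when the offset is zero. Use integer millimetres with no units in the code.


// leg_h = 431 − 43 = 388
translate([401, 480, 388]) cube([1749, 320, 43]);
translate([401, 480, 0]) cube([65, 65, 388]);
translate([401, 735, 0]) cube([65, 65, 388]);
translate([2085, 480, 0]) cube([65, 65, 388]);
translate([2085, 735, 0]) cube([65, 65, 388]);


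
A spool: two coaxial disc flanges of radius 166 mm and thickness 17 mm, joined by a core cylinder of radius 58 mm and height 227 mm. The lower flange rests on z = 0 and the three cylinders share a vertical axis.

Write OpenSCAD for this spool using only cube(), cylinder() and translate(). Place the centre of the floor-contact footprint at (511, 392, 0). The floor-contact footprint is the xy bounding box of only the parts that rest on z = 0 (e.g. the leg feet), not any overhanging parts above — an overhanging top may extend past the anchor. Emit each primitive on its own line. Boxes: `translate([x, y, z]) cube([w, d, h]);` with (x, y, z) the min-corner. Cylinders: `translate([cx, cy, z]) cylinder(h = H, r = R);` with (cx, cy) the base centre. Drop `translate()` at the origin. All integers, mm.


translate([511, 392, 0]) cylinder(h = 17, r = 166);
translate([511, 392, 17]) cylinder(h = 227, r = 58);
translate([511, 392, 244]) cylinder(h = 17, r = 166);


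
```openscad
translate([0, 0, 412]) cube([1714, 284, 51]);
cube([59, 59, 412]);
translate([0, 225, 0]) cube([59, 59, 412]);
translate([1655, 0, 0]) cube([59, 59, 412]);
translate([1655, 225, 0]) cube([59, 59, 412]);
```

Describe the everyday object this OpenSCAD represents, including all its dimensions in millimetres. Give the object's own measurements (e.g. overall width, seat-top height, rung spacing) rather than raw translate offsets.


A bench: a 1714×284 mm seat slab, 51 mm thick, top at z = 463 mm, on four 59×59 mm square legs flush with the seat corners and standing on z = 0.


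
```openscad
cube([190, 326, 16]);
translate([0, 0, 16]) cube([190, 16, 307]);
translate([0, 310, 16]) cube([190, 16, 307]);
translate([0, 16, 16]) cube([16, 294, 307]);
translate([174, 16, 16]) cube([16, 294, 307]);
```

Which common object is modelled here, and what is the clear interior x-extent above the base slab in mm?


An open box. The internal width is 158 mm.

A 190×326 base slab with four walls standing on it — an open box. The base is 190 mm wide and the walls are 16 mm thick, so the internal width is 190 − 2 × 16 = 158 mm.


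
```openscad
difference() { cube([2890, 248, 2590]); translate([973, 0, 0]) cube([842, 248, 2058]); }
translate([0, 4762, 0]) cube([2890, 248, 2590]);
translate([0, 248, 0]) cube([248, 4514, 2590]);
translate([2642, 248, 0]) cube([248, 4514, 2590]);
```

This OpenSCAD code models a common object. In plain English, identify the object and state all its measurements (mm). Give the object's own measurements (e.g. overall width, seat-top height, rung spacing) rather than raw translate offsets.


A single room: four walls, each 2590 mm tall and 248 mm thick, enclosing an outside footprint 2890×5010 mm (x × y), no floor or roof. The front and back walls (−y and +y sides) run the full x-width; the side walls fit between their inner faces. A door opening 842 mm wide and 2058 mm tall is cut through the front wall from the floor up, its −x edge 973 mm from the wall's −x end.


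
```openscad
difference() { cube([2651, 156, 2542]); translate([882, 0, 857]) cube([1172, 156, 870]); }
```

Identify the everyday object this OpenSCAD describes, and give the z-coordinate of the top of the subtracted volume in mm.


A wall with a window opening. The window head height is 1727 mm.

A wall with a rectangular opening subtracted — a window. Sill at z = 857, opening 870 mm tall, so the head is at 857 + 870 = 1727 mm.


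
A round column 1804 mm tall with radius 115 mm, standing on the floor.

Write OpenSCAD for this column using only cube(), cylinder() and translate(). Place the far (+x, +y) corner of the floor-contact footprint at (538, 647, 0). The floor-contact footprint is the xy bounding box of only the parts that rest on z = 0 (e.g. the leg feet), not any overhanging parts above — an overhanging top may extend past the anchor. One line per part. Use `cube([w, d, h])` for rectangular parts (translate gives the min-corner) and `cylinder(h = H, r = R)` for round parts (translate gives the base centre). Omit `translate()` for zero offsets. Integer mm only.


translate([423, 532, 0]) cylinder(h = 1804, r = 115);


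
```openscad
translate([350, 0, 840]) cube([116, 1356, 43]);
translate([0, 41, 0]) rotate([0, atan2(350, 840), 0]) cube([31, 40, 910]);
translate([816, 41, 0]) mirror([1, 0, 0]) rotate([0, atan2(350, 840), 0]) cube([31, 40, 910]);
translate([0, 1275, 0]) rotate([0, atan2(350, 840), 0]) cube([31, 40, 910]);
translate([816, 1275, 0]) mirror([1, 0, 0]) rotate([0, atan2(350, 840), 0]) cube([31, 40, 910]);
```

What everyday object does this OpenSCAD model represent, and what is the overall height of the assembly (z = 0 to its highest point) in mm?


A sawhorse. The overall height is 883 mm.

A beam across two mirrored pairs of raked legs — a sawhorse. The beam's underside is at z = 840 (matching the legs' vertical rise in atan2(350, 840)) and the beam is 43 mm tall, so its top is at 840 + 43 = 883 mm. The raked legs top out at the beam's underside, so that is the highest point.


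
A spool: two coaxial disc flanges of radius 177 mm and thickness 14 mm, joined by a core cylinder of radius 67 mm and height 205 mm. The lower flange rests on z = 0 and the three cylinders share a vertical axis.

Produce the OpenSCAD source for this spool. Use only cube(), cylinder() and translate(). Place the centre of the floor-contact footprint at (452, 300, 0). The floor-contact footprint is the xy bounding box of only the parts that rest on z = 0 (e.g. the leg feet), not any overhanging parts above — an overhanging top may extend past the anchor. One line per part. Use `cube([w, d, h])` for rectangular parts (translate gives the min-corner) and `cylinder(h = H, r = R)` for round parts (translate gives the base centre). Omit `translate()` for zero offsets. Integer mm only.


translate([452, 300, 0]) cylinder(h = 14, r = 177);
translate([452, 300, 14]) cylinder(h = 205, r = 67);
translate([452, 300, 219]) cylinder(h = 14, r = 177);


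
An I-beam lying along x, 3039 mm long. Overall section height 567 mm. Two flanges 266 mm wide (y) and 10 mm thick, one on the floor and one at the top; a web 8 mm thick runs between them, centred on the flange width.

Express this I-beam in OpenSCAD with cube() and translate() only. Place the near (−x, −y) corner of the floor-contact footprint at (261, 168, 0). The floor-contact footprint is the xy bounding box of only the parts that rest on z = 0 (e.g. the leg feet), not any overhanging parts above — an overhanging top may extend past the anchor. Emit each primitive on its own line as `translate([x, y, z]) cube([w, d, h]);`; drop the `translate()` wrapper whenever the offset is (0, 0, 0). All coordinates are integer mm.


translate([261, 168, 0]) cube([3039, 266, 10]);
translate([261, 297, 10]) cube([3039, 8, 547]);
translate([261, 168, 557]) cube([3039, 266, 10]);


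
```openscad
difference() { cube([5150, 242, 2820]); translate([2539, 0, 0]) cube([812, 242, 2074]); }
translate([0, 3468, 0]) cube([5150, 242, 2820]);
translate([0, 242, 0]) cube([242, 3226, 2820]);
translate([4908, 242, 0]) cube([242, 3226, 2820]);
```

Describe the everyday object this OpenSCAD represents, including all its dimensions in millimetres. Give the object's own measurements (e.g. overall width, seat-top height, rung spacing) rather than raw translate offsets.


A single room: four walls, each 2820 mm tall and 242 mm thick, enclosing an outside footprint 5150×3710 mm (x × y), no floor or roof. The front and back walls (−y and +y sides) run the full x-width; the side walls fit between their inner faces. A door opening 812 mm wide and 2074 mm tall is cut through the front wall from the floor up, its −x edge 2539 mm from the wall's −x end.


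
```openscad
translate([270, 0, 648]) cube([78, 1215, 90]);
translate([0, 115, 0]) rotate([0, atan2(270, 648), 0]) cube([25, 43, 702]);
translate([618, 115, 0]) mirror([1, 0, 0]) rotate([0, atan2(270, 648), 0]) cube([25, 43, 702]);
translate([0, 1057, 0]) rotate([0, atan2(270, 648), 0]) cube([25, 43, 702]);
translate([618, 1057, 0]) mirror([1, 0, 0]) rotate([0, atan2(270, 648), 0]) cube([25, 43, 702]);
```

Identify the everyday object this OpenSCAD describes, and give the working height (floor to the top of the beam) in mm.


A sawhorse. The overall height is 738 mm.

A beam across two mirrored pairs of raked legs — a sawhorse. The beam's underside is at z = 648 (matching the legs' vertical rise in atan2(270, 648)) and the beam is 90 mm tall, so its top is at 648 + 90 = 738 mm. The raked legs top out at the beam's underside, so that is the highest point.


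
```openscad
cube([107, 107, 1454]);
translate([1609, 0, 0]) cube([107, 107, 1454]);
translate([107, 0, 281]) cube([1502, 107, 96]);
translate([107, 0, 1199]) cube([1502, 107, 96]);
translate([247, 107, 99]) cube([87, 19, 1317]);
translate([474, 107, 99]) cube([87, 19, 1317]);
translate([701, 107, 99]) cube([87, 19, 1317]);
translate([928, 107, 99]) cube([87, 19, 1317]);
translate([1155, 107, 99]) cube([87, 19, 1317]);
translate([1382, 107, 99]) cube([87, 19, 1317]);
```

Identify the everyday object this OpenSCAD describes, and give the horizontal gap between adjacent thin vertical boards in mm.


A fence section. The picket gap is 140 mm.

Two posts, two rails, 6 pickets — a fence section. Span 1502 mm holds 6 pickets of 87 mm with 7 equal gaps: ⌊(1502 − 6·87) / 7⌋ = 140 mm.


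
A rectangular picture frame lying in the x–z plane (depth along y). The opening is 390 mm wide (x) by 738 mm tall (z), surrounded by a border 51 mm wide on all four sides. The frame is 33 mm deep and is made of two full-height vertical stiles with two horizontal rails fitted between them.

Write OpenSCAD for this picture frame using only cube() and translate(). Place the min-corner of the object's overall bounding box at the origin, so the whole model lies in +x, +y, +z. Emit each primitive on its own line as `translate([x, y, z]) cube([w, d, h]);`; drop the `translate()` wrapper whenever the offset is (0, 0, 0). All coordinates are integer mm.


cube([51, 33, 840]);
translate([441, 0, 0]) cube([51, 33, 840]);
translate([51, 0, 0]) cube([390, 33, 51]);
translate([51, 0, 789]) cube([390, 33, 51]);


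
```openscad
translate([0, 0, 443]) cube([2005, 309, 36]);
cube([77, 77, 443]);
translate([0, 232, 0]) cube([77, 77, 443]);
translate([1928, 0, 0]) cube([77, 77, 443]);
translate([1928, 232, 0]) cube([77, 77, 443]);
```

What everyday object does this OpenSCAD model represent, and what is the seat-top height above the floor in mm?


A bench. The seat-top height is 479 mm.

A long slab on four corner posts — a bench. The slab sits at z = 443 with thickness 36, so the top is 443 + 36 = 479 mm.
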